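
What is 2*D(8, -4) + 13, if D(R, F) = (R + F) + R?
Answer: 37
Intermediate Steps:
D(R, F) = F + 2*R (D(R, F) = (F + R) + R = F + 2*R)
2*D(8, -4) + 13 = 2*(-4 + 2*8) + 13 = 2*(-4 + 16) + 13 = 2*12 + 13 = 24 + 13 = 37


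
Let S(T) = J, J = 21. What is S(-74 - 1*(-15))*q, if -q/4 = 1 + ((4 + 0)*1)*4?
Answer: -1428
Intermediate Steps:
S(T) = 21
q = -68 (q = -4*(1 + ((4 + 0)*1)*4) = -4*(1 + (4*1)*4) = -4*(1 + 4*4) = -4*(1 + 16) = -4*17 = -68)
S(-74 - 1*(-15))*q = 21*(-68) = -1428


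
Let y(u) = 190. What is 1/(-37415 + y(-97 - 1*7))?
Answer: -1/37225 ≈ -2.6864e-5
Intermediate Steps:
1/(-37415 + y(-97 - 1*7)) = 1/(-37415 + 190) = 1/(-37225) = -1/37225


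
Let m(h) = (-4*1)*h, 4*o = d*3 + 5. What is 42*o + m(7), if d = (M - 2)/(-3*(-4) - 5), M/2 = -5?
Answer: -59/2 ≈ -29.500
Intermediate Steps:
M = -10 (M = 2*(-5) = -10)
d = -12/7 (d = (-10 - 2)/(-3*(-4) - 5) = -12/(12 - 5) = -12/7 ≈ -1.7143)
o = -1/28 (o = (-12/7*3 + 5)/4 = (-36/7 + 5)/4 = (¼)*(-⅐) = -1/28 ≈ -0.035714)
m(h) = -4*h
42*o + m(7) = 42*(-1/28) - 4*7 = -3/2 - 28 = -59/2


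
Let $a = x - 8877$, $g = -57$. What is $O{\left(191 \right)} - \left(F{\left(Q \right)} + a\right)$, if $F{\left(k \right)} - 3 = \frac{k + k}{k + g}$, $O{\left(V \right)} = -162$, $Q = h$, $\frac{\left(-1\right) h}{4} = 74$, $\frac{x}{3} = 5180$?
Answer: $- \frac{2410876}{353} \approx -6829.7$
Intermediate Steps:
$x = 15540$ ($x = 3 \cdot 5180 = 15540$)
$h = -296$ ($h = \left(-4\right) 74 = -296$)
$Q = -296$
$a = 6663$ ($a = 15540 - 8877 = 6663$)
$F{\left(k \right)} = 3 + \frac{2 k}{-57 + k}$ ($F{\left(k \right)} = 3 + \frac{k + k}{k - 57} = 3 + \frac{2 k}{-57 + k}$)
$O{\left(191 \right)} - \left(F{\left(Q \right)} + a\right) = -162 - \left(\frac{-171 + 5 \left(-296\right)}{-57 - 296} + 6663\right) = -162 - \left(\frac{-171 - 1480}{-353} + 6663\right) = -162 - \left(\left(- \frac{1}{353}\right) \left(-1651\right) + 6663\right) = -162 - \left(\frac{1651}{353} + 6663\right) = -162 - \frac{2353690}{353} = - \frac{2410876}{353}$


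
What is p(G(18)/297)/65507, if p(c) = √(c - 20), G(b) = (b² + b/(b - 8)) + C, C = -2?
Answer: I*√4633365/32425965 ≈ 6.6383e-5*I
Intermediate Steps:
G(b) = -2 + b² + b/(-8 + b) (G(b) = (b² + b/(b - 8)) - 2 = (b² + b/(-8 + b)) - 2 = -2 + b² + b/(-8 + b))
p(c) = √(-20 + c)
p(G(18)/297)/65507 = √(-20 + ((16 + 18³ - 1*18 - 8*18²)/(-8 + 18))/297)/65507 = √(-20 + ((16 + 5832 - 18 - 8*324)/10)*(1/297))*(1/65507) = √(-20 + ((16 + 5832 - 18 - 2592)/10)*(1/297))*(1/65507) = √(-20 + ((⅒)*3238)*(1/297))*(1/65507) = √(-20 + (1619/5)*(1/297))*(1/65507) = √(-20 + 1619/1485)*(1/65507) = √(-28081/1485)*(1/65507) = (I*√4633365/495)*(1/65507) = I*√4633365/32425965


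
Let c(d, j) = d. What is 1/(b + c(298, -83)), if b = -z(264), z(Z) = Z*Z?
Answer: -1/69398 ≈ -1.4410e-5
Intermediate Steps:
z(Z) = Z²
b = -69696 (b = -1*264² = -1*69696 = -69696)
1/(b + c(298, -83)) = 1/(-69696 + 298) = 1/(-69398) = -1/69398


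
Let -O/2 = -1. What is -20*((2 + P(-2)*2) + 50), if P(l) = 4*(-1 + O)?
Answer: -1200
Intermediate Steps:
O = 2 (O = -2*(-1) = 2)
P(l) = 4 (P(l) = 4*(-1 + 2) = 4*1 = 4)
-20*((2 + P(-2)*2) + 50) = -20*((2 + 4*2) + 50) = -20*((2 + 8) + 50) = -20*(10 + 50) = -20*60 = -1200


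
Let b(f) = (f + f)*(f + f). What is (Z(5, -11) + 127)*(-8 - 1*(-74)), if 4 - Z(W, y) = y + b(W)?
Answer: 2772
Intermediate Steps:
b(f) = 4*f² (b(f) = (2*f)*(2*f) = 4*f²)
Z(W, y) = 4 - y - 4*W² (Z(W, y) = 4 - (y + 4*W²) = 4 + (-y - 4*W²) = 4 - y - 4*W²)
(Z(5, -11) + 127)*(-8 - 1*(-74)) = ((4 - 1*(-11) - 4*5²) + 127)*(-8 - 1*(-74)) = ((4 + 11 - 4*25) + 127)*(-8 + 74) = ((4 + 11 - 100) + 127)*66 = (-85 + 127)*66 = 42*66 = 2772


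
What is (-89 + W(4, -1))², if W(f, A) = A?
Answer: 8100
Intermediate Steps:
(-89 + W(4, -1))² = (-89 - 1)² = (-90)² = 8100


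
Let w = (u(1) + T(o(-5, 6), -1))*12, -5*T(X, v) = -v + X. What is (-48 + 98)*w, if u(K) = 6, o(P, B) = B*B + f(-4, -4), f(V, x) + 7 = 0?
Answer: 0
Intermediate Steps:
f(V, x) = -7 (f(V, x) = -7 + 0 = -7)
o(P, B) = -7 + B**2 (o(P, B) = B*B - 7 = B**2 - 7 = -7 + B**2)
T(X, v) = -X/5 + v/5 (T(X, v) = -(-v + X)/5 = -(X - v)/5 = -X/5 + v/5)
w = 0 (w = (6 + (-(-7 + 6**2)/5 + (1/5)*(-1)))*12 = (6 + (-(-7 + 36)/5 - 1/5))*12 = (6 + (-1/5*29 - 1/5))*12 = (6 + (-29/5 - 1/5))*12 = (6 - 6)*12 = 0*12 = 0)
(-48 + 98)*w = (-48 + 98)*0 = 50*0 = 0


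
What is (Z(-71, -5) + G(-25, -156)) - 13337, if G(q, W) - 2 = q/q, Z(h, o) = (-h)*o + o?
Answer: -13694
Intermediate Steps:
Z(h, o) = o - h*o (Z(h, o) = -h*o + o = o - h*o)
G(q, W) = 3 (G(q, W) = 2 + q/q = 2 + 1 = 3)
(Z(-71, -5) + G(-25, -156)) - 13337 = (-5*(1 - 1*(-71)) + 3) - 13337 = (-5*(1 + 71) + 3) - 13337 = (-5*72 + 3) - 13337 = (-360 + 3) - 13337 = -357 - 13337 = -13694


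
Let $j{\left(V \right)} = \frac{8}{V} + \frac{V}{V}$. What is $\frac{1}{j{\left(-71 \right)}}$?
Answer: $\frac{71}{63} \approx 1.127$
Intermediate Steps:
$j{\left(V \right)} = 1 + \frac{8}{V}$ ($j{\left(V \right)} = \frac{8}{V} + 1 = 1 + \frac{8}{V}$)
$\frac{1}{j{\left(-71 \right)}} = \frac{1}{\frac{1}{-71} \left(8 - 71\right)} = \frac{1}{\left(- \frac{1}{71}\right) \left(-63\right)} = \frac{1}{\frac{63}{71}} = \frac{71}{63}$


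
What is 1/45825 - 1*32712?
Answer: -1499027399/45825 ≈ -32712.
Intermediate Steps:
1/45825 - 1*32712 = 1/45825 - 32712 = -1499027399/45825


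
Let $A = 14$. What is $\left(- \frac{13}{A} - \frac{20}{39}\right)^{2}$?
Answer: $\frac{619369}{298116} \approx 2.0776$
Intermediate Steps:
$\left(- \frac{13}{A} - \frac{20}{39}\right)^{2} = \left(- \frac{13}{14} - \frac{20}{39}\right)^{2} = \left(- \frac{787}{546}\right)^{2} = \frac{619369}{298116}$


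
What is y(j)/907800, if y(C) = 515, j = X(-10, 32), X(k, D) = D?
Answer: 103/181560 ≈ 0.00056731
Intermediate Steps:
j = 32
y(j)/907800 = 515/907800 = 515*(1/907800) = 103/181560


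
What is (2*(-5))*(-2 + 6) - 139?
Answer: -179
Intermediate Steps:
(2*(-5))*(-2 + 6) - 139 = -10*4 - 139 = -40 - 139 = -179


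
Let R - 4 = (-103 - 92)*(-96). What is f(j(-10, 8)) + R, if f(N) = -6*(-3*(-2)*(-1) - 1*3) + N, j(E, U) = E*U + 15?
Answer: 18713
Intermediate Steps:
j(E, U) = 15 + E*U
f(N) = 54 + N (f(N) = -6*(6*(-1) - 3) + N = -6*(-6 - 3) + N = -6*(-9) + N = 54 + N)
R = 18724 (R = 4 + (-103 - 92)*(-96) = 4 - 195*(-96) = 4 + 18720 = 18724)
f(j(-10, 8)) + R = (54 + (15 - 10*8)) + 18724 = (54 + (15 - 80)) + 18724 = (54 - 65) + 18724 = -11 + 18724 = 18713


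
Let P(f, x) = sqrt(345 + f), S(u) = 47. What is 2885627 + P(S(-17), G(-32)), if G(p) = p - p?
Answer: 2885627 + 14*sqrt(2) ≈ 2.8856e+6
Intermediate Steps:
G(p) = 0
2885627 + P(S(-17), G(-32)) = 2885627 + sqrt(345 + 47) = 2885627 + sqrt(392) = 2885627 + 14*sqrt(2)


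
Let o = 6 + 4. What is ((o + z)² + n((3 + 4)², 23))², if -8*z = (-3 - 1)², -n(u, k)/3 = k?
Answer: 25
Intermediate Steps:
n(u, k) = -3*k
z = -2 (z = -(-3 - 1)²/8 = -⅛*(-4)² = -⅛*16 = -2)
o = 10
((o + z)² + n((3 + 4)², 23))² = ((10 - 2)² - 3*23)² = (8² - 69)² = (64 - 69)² = (-5)² = 25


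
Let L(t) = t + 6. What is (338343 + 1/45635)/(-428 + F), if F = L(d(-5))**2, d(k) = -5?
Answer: -15440282806/19486145 ≈ -792.37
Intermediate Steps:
L(t) = 6 + t
F = 1 (F = (6 - 5)**2 = 1**2 = 1)
(338343 + 1/45635)/(-428 + F) = (338343 + 1/45635)/(-428 + 1) = (338343 + 1/45635)/(-427) = (15440282806/45635)*(-1/427) = -15440282806/19486145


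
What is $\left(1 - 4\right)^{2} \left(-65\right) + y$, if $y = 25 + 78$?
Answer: $-482$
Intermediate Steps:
$y = 103$
$\left(1 - 4\right)^{2} \left(-65\right) + y = \left(1 - 4\right)^{2} \left(-65\right) + 103 = \left(-3\right)^{2} \left(-65\right) + 103 = 9 \left(-65\right) + 103 = -585 + 103 = -482$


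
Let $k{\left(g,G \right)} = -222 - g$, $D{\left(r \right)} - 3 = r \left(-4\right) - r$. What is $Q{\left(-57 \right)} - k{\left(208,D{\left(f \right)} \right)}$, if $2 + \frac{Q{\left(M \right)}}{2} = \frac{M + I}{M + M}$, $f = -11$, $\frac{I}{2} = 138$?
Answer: $\frac{8021}{19} \approx 422.16$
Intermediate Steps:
$I = 276$ ($I = 2 \cdot 138 = 276$)
$D{\left(r \right)} = 3 - 5 r$ ($D{\left(r \right)} = 3 + \left(r \left(-4\right) - r\right) = 3 - 5 r$)
$Q{\left(M \right)} = -4 + \frac{276 + M}{M}$ ($Q{\left(M \right)} = -4 + 2 \frac{M + 276}{M + M} = -4 + 2 \frac{276 + M}{2 M} = -4 + \frac{276 + M}{M}$)
$Q{\left(-57 \right)} - k{\left(208,D{\left(f \right)} \right)} = \left(-3 + \frac{276}{-57}\right) - \left(-222 - 208\right) = \left(-3 + 276 \left(- \frac{1}{57}\right)\right) - \left(-222 - 208\right) = \left(-3 - \frac{92}{19}\right) - -430 = - \frac{149}{19} + 430 = \frac{8021}{19}$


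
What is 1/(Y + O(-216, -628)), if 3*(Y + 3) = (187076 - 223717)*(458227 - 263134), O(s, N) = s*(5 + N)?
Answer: -1/2382666306 ≈ -4.1970e-10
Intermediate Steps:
Y = -2382800874 (Y = -3 + ((187076 - 223717)*(458227 - 263134))/3 = -3 + (-36641*195093)/3 = -3 + (⅓)*(-7148402613) = -3 - 2382800871 = -2382800874)
1/(Y + O(-216, -628)) = 1/(-2382800874 - 216*(5 - 628)) = 1/(-2382800874 - 216*(-623)) = 1/(-2382800874 + 134568) = 1/(-2382666306) = -1/2382666306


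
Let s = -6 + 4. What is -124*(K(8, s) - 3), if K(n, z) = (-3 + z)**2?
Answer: -2728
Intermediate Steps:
s = -2
-124*(K(8, s) - 3) = -124*((-3 - 2)**2 - 3) = -124*((-5)**2 - 3) = -124*(25 - 3) = -124*22 = -2728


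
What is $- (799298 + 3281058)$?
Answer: $-4080356$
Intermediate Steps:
$- (799298 + 3281058) = \left(-1\right) 4080356 = -4080356$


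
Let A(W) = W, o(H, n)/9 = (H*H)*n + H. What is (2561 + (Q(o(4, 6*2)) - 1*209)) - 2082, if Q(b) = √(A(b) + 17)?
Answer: 270 + √1781 ≈ 312.20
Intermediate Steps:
o(H, n) = 9*H + 9*n*H² (o(H, n) = 9*((H*H)*n + H) = 9*(H²*n + H) = 9*(n*H² + H) = 9*(H + n*H²) = 9*H + 9*n*H²)
Q(b) = √(17 + b) (Q(b) = √(b + 17) = √(17 + b))
(2561 + (Q(o(4, 6*2)) - 1*209)) - 2082 = (2561 + (√(17 + 9*4*(1 + 4*(6*2))) - 1*209)) - 2082 = (2561 + (√(17 + 9*4*(1 + 4*12)) - 209)) - 2082 = (2561 + (√(17 + 9*4*(1 + 48)) - 209)) - 2082 = (2561 + (√(17 + 9*4*49) - 209)) - 2082 = (2561 + (√(17 + 1764) - 209)) - 2082 = (2561 + (√1781 - 209)) - 2082 = (2561 + (-209 + √1781)) - 2082 = (2352 + √1781) - 2082 = 270 + √1781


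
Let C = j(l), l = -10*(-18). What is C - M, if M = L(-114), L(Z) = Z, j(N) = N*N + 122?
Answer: 32636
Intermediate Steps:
l = 180
j(N) = 122 + N² (j(N) = N² + 122 = 122 + N²)
C = 32522 (C = 122 + 180² = 122 + 32400 = 32522)
M = -114
C - M = 32522 - 1*(-114) = 32522 + 114 = 32636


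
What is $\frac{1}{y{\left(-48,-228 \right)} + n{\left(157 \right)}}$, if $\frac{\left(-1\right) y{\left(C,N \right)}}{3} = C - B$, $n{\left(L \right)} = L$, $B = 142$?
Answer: $\frac{1}{727} \approx 0.0013755$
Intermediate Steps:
$y{\left(C,N \right)} = 426 - 3 C$ ($y{\left(C,N \right)} = - 3 \left(C - 142\right) = - 3 \left(-142 + C\right) = 426 - 3 C$)
$\frac{1}{y{\left(-48,-228 \right)} + n{\left(157 \right)}} = \frac{1}{\left(426 - -144\right) + 157} = \frac{1}{\left(426 + 144\right) + 157} = \frac{1}{570 + 157} = \frac{1}{727}$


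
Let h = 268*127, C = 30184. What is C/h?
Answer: 7546/8509 ≈ 0.88683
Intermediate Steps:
h = 34036
C/h = 30184/34036 = 30184*(1/34036) = 7546/8509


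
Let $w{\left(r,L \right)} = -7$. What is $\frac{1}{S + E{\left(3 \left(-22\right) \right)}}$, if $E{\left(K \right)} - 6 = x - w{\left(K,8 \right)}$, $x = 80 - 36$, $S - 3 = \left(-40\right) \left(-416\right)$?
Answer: $\frac{1}{16700} \approx 5.988 \cdot 10^{-5}$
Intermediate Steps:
$S = 16643$ ($S = 3 - -16640 = 3 + 16640 = 16643$)
$x = 44$
$E{\left(K \right)} = 57$ ($E{\left(K \right)} = 6 + \left(44 - -7\right) = 6 + \left(44 + 7\right) = 6 + 51 = 57$)
$\frac{1}{S + E{\left(3 \left(-22\right) \right)}} = \frac{1}{16643 + 57} = \frac{1}{16700}$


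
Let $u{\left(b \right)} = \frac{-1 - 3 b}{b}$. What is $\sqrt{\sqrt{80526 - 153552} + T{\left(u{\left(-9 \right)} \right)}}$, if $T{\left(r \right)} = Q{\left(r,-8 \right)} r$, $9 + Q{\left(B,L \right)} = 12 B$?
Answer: $\frac{\sqrt{10218 + 243 i \sqrt{8114}}}{9} \approx 14.567 + 9.2757 i$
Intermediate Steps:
$Q{\left(B,L \right)} = -9 + 12 B$
$T{\left(r \right)} = r \left(-9 + 12 r\right)$ ($T{\left(r \right)} = \left(-9 + 12 r\right) r = r \left(-9 + 12 r\right)$)
$\sqrt{\sqrt{80526 - 153552} + T{\left(u{\left(-9 \right)} \right)}} = \sqrt{\sqrt{80526 - 153552} + 3 \left(-3 - \frac{1}{-9}\right) \left(-3 + 4 \left(-3 - \frac{1}{-9}\right)\right)} = \sqrt{\sqrt{-73026} + 3 \left(-3 - - \frac{1}{9}\right) \left(-3 + 4 \left(-3 - - \frac{1}{9}\right)\right)} = \sqrt{3 i \sqrt{8114} + 3 \left(-3 + \frac{1}{9}\right) \left(-3 + 4 \left(-3 + \frac{1}{9}\right)\right)} = \sqrt{3 i \sqrt{8114} + 3 \left(- \frac{26}{9}\right) \left(-3 + 4 \left(- \frac{26}{9}\right)\right)} = \sqrt{3 i \sqrt{8114} + 3 \left(- \frac{26}{9}\right) \left(-3 - \frac{104}{9}\right)} = \sqrt{3 i \sqrt{8114} + 3 \left(- \frac{26}{9}\right) \left(- \frac{131}{9}\right)} = \sqrt{3 i \sqrt{8114} + \frac{3406}{27}} = \sqrt{\frac{3406}{27} + 3 i \sqrt{8114}}$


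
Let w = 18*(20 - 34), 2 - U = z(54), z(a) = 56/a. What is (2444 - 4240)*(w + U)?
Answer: 12173288/27 ≈ 4.5086e+5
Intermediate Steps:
U = 26/27 (U = 2 - 56/54 = 2 - 1*28/27 = 2 - 28/27 = 26/27 ≈ 0.96296)
w = -252 (w = 18*(-14) = -252)
(2444 - 4240)*(w + U) = (2444 - 4240)*(-252 + 26/27) = -1796*(-6778/27) = 12173288/27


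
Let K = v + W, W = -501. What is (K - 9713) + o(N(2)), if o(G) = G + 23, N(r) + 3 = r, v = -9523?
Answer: -19715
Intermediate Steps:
N(r) = -3 + r
o(G) = 23 + G
K = -10024 (K = -9523 - 501 = -10024)
(K - 9713) + o(N(2)) = (-10024 - 9713) + (23 + (-3 + 2)) = -19737 + (23 - 1) = -19737 + 22 = -19715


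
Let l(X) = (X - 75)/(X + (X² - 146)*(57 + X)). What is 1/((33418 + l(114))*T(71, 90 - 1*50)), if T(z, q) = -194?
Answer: -366244/2374393547709 ≈ -1.5425e-7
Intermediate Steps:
l(X) = (-75 + X)/(X + (-146 + X²)*(57 + X))
1/((33418 + l(114))*T(71, 90 - 1*50)) = 1/((33418 + (-75 + 114)/(-8322 + 114³ - 145*114 + 57*114²))*(-194)) = -1/194/(33418 + 39/(-8322 + 1481544 - 16530 + 57*12996)) = -1/194/(33418 + 39/(-8322 + 1481544 - 16530 + 740772)) = -1/194/(33418 + 39/2197464) = -1/194/(33418 + (1/2197464)*39) = -1/194/(33418 + 13/732488) = -1/194/(24478283997/732488) = (732488/24478283997)*(-1/194) = -366244/2374393547709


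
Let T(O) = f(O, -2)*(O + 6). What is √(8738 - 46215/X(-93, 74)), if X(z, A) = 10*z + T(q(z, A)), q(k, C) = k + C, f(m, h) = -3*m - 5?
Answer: √22611585458/1606 ≈ 93.631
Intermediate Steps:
f(m, h) = -5 - 3*m
q(k, C) = C + k
T(O) = (-5 - 3*O)*(6 + O) (T(O) = (-5 - 3*O)*(O + 6) = (-5 - 3*O)*(6 + O))
X(z, A) = 10*z - (5 + 3*A + 3*z)*(6 + A + z) (X(z, A) = 10*z - (5 + 3*(A + z))*(6 + (A + z)) = 10*z - (5 + (3*A + 3*z))*(6 + A + z) = 10*z - (5 + 3*A + 3*z)*(6 + A + z))
√(8738 - 46215/X(-93, 74)) = √(8738 - 46215/(10*(-93) - (5 + 3*74 + 3*(-93))*(6 + 74 - 93))) = √(8738 - 46215/(-930 - 1*(5 + 222 - 279)*(-13))) = √(8738 - 46215/(-930 - 1*(-52)*(-13))) = √(8738 - 46215/(-930 - 676)) = √(8738 - 46215/(-1606)) = √(8738 - 46215*(-1/1606)) = √(8738 + 46215/1606) = √(14079443/1606) = √22611585458/1606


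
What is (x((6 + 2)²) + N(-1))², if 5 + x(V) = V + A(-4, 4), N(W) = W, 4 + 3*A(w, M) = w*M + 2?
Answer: 2704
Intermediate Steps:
A(w, M) = -⅔ + M*w/3 (A(w, M) = -4/3 + (w*M + 2)/3 = -4/3 + (M*w + 2)/3 = -4/3 + (2 + M*w)/3 = -4/3 + (⅔ + M*w/3) = -⅔ + M*w/3)
x(V) = -11 + V (x(V) = -5 + (V + (-⅔ + (⅓)*4*(-4))) = -5 + (V + (-⅔ - 16/3)) = -5 + (V - 6) = -5 + (-6 + V) = -11 + V)
(x((6 + 2)²) + N(-1))² = ((-11 + (6 + 2)²) - 1)² = ((-11 + 8²) - 1)² = ((-11 + 64) - 1)² = (53 - 1)² = 52² = 2704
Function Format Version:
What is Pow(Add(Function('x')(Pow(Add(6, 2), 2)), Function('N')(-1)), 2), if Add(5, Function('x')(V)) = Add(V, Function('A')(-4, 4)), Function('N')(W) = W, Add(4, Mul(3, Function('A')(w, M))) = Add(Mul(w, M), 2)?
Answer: 2704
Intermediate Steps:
Function('A')(w, M) = Add(Rational(-2, 3), Mul(Rational(1, 3), M, w)) (Function('A')(w, M) = Add(Rational(-4, 3), Mul(Rational(1, 3), Add(Mul(w, M), 2))) = Add(Rational(-4, 3), Mul(Rational(1, 3), Add(Mul(M, w), 2))) = Add(Rational(-4, 3), Mul(Rational(1, 3), Add(2, Mul(M, w)))) = Add(Rational(-4, 3), Add(Rational(2, 3), Mul(Rational(1, 3), M, w))) = Add(Rational(-2, 3), Mul(Rational(1, 3), M, w)))
Function('x')(V) = Add(-11, V) (Function('x')(V) = Add(-5, Add(V, Add(Rational(-2, 3), Mul(Rational(1, 3), 4, -4)))) = Add(-5, Add(V, Add(Rational(-2, 3), Rational(-16, 3)))) = Add(-5, Add(V, -6)) = Add(-5, Add(-6, V)) = Add(-11, V))
Pow(Add(Function('x')(Pow(Add(6, 2), 2)), Function('N')(-1)), 2) = Pow(Add(Add(-11, Pow(Add(6, 2), 2)), -1), 2) = Pow(Add(Add(-11, Pow(8, 2)), -1), 2) = Pow(Add(Add(-11, 64), -1), 2) = Pow(Add(53, -1), 2) = Pow(52, 2) = 2704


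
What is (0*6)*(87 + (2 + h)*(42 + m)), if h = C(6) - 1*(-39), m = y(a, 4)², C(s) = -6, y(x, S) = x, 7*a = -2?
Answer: 0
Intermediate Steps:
a = -2/7 (a = (⅐)*(-2) = -2/7 ≈ -0.28571)
m = 4/49 (m = (-2/7)² = 4/49 ≈ 0.081633)
h = 33 (h = -6 - 1*(-39) = -6 + 39 = 33)
(0*6)*(87 + (2 + h)*(42 + m)) = (0*6)*(87 + (2 + 33)*(42 + 4/49)) = 0*(87 + 35*(2062/49)) = 0*(87 + 10310/7) = 0*(10919/7) = 0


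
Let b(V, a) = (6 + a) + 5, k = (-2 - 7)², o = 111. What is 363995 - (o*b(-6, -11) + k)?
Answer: 363914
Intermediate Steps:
k = 81 (k = (-9)² = 81)
b(V, a) = 11 + a
363995 - (o*b(-6, -11) + k) = 363995 - (111*(11 - 11) + 81) = 363995 - (111*0 + 81) = 363995 - (0 + 81) = 363995 - 1*81 = 363995 - 81 = 363914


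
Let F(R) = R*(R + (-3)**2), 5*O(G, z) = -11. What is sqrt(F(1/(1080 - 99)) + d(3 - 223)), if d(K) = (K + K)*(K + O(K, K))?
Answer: sqrt(94088119078)/981 ≈ 312.68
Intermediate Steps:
O(G, z) = -11/5 (O(G, z) = (1/5)*(-11) = -11/5)
F(R) = R*(9 + R) (F(R) = R*(R + 9) = R*(9 + R))
d(K) = 2*K*(-11/5 + K) (d(K) = (K + K)*(K - 11/5) = (2*K)*(-11/5 + K) = 2*K*(-11/5 + K))
sqrt(F(1/(1080 - 99)) + d(3 - 223)) = sqrt((9 + 1/(1080 - 99))/(1080 - 99) + 2*(3 - 223)*(-11 + 5*(3 - 223))/5) = sqrt((9 + 1/981)/981 + (2/5)*(-220)*(-11 + 5*(-220))) = sqrt((9 + 1/981)/981 + (2/5)*(-220)*(-11 - 1100)) = sqrt((1/981)*(8830/981) + (2/5)*(-220)*(-1111)) = sqrt(8830/962361 + 97768) = sqrt(94088119078/962361) = sqrt(94088119078)/981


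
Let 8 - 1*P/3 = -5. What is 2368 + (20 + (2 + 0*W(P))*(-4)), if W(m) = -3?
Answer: 2380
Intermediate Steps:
P = 39 (P = 24 - 3*(-5) = 24 + 15 = 39)
2368 + (20 + (2 + 0*W(P))*(-4)) = 2368 + (20 + (2 + 0*(-3))*(-4)) = 2368 + (20 + (2 + 0)*(-4)) = 2368 + (20 + 2*(-4)) = 2368 + (20 - 8) = 2368 + 12 = 2380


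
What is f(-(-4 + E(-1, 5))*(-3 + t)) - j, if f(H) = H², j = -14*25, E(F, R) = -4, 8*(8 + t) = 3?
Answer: 7575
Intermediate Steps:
t = -61/8 (t = -8 + (⅛)*3 = -8 + 3/8 = -61/8 ≈ -7.6250)
j = -350
f(-(-4 + E(-1, 5))*(-3 + t)) - j = (-(-4 - 4)*(-3 - 61/8))² - 1*(-350) = (-(-8)*(-85)/8)² + 350 = (-1*85)² + 350 = (-85)² + 350 = 7225 + 350 = 7575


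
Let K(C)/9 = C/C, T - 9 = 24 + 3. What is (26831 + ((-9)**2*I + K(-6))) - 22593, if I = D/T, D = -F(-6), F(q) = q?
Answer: 8521/2 ≈ 4260.5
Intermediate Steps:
T = 36 (T = 9 + (24 + 3) = 9 + 27 = 36)
D = 6 (D = -1*(-6) = 6)
K(C) = 9 (K(C) = 9*(C/C) = 9*1 = 9)
I = 1/6 (I = 6/36 = 6*(1/36) = 1/6 ≈ 0.16667)
(26831 + ((-9)**2*I + K(-6))) - 22593 = (26831 + ((-9)**2*(1/6) + 9)) - 22593 = (26831 + (81*(1/6) + 9)) - 22593 = (26831 + (27/2 + 9)) - 22593 = (26831 + 45/2) - 22593 = 53707/2 - 22593 = 8521/2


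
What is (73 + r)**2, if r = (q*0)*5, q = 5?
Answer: 5329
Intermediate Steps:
r = 0 (r = (5*0)*5 = 0*5 = 0)
(73 + r)**2 = (73 + 0)**2 = 73**2 = 5329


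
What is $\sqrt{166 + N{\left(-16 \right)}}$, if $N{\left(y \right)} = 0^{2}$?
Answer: $\sqrt{166} \approx 12.884$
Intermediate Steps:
$N{\left(y \right)} = 0$
$\sqrt{166 + N{\left(-16 \right)}} = \sqrt{166 + 0} = \sqrt{166}$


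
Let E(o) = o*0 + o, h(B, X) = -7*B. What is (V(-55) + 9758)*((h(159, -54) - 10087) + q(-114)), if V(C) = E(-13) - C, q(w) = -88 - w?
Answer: -109505200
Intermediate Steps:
E(o) = o (E(o) = 0 + o = o)
V(C) = -13 - C
(V(-55) + 9758)*((h(159, -54) - 10087) + q(-114)) = ((-13 - 1*(-55)) + 9758)*((-7*159 - 10087) + (-88 - 1*(-114))) = ((-13 + 55) + 9758)*((-1113 - 10087) + (-88 + 114)) = (42 + 9758)*(-11200 + 26) = 9800*(-11174) = -109505200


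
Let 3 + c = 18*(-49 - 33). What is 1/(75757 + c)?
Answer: 1/74278 ≈ 1.3463e-5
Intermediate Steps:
c = -1479 (c = -3 + 18*(-49 - 33) = -3 + 18*(-82) = -3 - 1476 = -1479)
1/(75757 + c) = 1/(75757 - 1479) = 1/74278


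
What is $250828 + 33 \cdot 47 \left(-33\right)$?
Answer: $199645$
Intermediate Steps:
$250828 + 33 \cdot 47 \left(-33\right) = 250828 + 1551 \left(-33\right) = 250828 - 51183 = 199645$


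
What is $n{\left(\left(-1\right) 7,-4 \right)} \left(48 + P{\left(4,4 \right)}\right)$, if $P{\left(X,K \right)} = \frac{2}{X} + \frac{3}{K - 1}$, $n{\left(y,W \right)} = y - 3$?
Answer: $-495$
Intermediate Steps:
$n{\left(y,W \right)} = -3 + y$ ($n{\left(y,W \right)} = y - 3 = -3 + y$)
$P{\left(X,K \right)} = \frac{2}{X} + \frac{3}{-1 + K}$
$n{\left(\left(-1\right) 7,-4 \right)} \left(48 + P{\left(4,4 \right)}\right) = \left(-3 - 7\right) \left(48 + \frac{-2 + 2 \cdot 4 + 3 \cdot 4}{4 \left(-1 + 4\right)}\right) = \left(-3 - 7\right) \left(48 + \frac{-2 + 8 + 12}{4 \cdot 3}\right) = - 10 \left(48 + \frac{1}{4} \cdot \frac{1}{3} \cdot 18\right) = - 10 \left(48 + \frac{3}{2}\right) = \left(-10\right) \frac{99}{2} = -495$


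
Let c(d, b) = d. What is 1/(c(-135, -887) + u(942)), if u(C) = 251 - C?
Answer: -1/826 ≈ -0.0012107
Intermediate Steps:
1/(c(-135, -887) + u(942)) = 1/(-135 + (251 - 1*942)) = 1/(-135 + (251 - 942)) = 1/(-135 - 691) = 1/(-826) = -1/826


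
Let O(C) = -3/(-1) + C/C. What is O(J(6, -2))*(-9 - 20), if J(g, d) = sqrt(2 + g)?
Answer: -116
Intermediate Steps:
O(C) = 4 (O(C) = -3*(-1) + 1 = 3 + 1 = 4)
O(J(6, -2))*(-9 - 20) = 4*(-9 - 20) = 4*(-29) = -116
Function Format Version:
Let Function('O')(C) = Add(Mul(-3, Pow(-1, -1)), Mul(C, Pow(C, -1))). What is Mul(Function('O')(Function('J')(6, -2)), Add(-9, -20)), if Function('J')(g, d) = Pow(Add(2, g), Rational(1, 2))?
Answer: -116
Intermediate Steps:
Function('O')(C) = 4 (Function('O')(C) = Add(Mul(-3, -1), 1) = Add(3, 1) = 4)
Mul(Function('O')(Function('J')(6, -2)), Add(-9, -20)) = Mul(4, Add(-9, -20)) = Mul(4, -29) = -116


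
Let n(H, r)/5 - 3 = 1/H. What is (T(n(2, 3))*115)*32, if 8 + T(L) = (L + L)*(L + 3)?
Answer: 2610960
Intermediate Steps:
n(H, r) = 15 + 5/H
T(L) = -8 + 2*L*(3 + L) (T(L) = -8 + (L + L)*(L + 3) = -8 + (2*L)*(3 + L) = -8 + 2*L*(3 + L))
(T(n(2, 3))*115)*32 = ((-8 + 2*(15 + 5/2)² + 6*(15 + 5/2))*115)*32 = ((-8 + 2*(35/2)² + 6*(35/2))*115)*32 = ((-8 + 2*(1225/4) + 105)*115)*32 = ((-8 + 1225/2 + 105)*115)*32 = ((1419/2)*115)*32 = (163185/2)*32 = 2610960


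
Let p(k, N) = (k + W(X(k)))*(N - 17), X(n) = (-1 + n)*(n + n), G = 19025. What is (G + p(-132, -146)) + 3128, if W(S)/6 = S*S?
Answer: -1205729744363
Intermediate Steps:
X(n) = 2*n*(-1 + n) (X(n) = (-1 + n)*(2*n) = 2*n*(-1 + n))
W(S) = 6*S² (W(S) = 6*(S*S) = 6*S²)
p(k, N) = (-17 + N)*(k + 24*k²*(-1 + k)²) (p(k, N) = (k + 6*(2*k*(-1 + k))²)*(N - 17) = (k + 6*(4*k²*(-1 + k)²))*(-17 + N) = (k + 24*k²*(-1 + k)²)*(-17 + N) = (-17 + N)*(k + 24*k²*(-1 + k)²))
(G + p(-132, -146)) + 3128 = (19025 - 132*(-17 - 146 - 408*(-132)*(-1 - 132)² + 24*(-146)*(-132)*(-1 - 132)²)) + 3128 = (19025 - 132*(-17 - 146 - 408*(-132)*(-133)² + 24*(-146)*(-132)*(-133)²)) + 3128 = (19025 - 132*(-17 - 146 - 408*(-132)*17689 + 24*(-146)*(-132)*17689)) + 3128 = (19025 - 132*(-17 - 146 + 952658784 + 8181657792)) + 3128 = (19025 - 132*9134316413) + 3128 = (19025 - 1205729766516) + 3128 = -1205729747491 + 3128 = -1205729744363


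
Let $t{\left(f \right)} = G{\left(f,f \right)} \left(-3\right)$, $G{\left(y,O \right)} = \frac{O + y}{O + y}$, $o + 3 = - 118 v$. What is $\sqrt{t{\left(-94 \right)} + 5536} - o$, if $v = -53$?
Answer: $-6251 + \sqrt{5533} \approx -6176.6$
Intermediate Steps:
$o = 6251$ ($o = -3 - -6254 = -3 + 6254 = 6251$)
$G{\left(y,O \right)} = 1$
$t{\left(f \right)} = -3$ ($t{\left(f \right)} = 1 \left(-3\right) = -3$)
$\sqrt{t{\left(-94 \right)} + 5536} - o = \sqrt{-3 + 5536} - 6251 = \sqrt{5533} - 6251 = -6251 + \sqrt{5533}$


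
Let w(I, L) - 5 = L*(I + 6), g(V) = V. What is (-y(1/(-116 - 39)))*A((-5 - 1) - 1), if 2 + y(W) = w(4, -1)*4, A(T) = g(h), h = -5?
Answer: -110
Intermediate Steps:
w(I, L) = 5 + L*(6 + I) (w(I, L) = 5 + L*(I + 6) = 5 + L*(6 + I))
A(T) = -5
y(W) = -22 (y(W) = -2 + (5 + 6*(-1) + 4*(-1))*4 = -2 + (5 - 6 - 4)*4 = -2 - 5*4 = -2 - 20 = -22)
(-y(1/(-116 - 39)))*A((-5 - 1) - 1) = -1*(-22)*(-5) = 22*(-5) = -110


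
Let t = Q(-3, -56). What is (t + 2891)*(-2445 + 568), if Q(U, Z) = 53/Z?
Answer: -303779311/56 ≈ -5.4246e+6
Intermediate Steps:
t = -53/56 (t = 53/(-56) = 53*(-1/56) = -53/56 ≈ -0.94643)
(t + 2891)*(-2445 + 568) = (-53/56 + 2891)*(-2445 + 568) = (161843/56)*(-1877) = -303779311/56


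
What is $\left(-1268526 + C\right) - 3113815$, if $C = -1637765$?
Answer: $-6020106$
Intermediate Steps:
$\left(-1268526 + C\right) - 3113815 = \left(-1268526 - 1637765\right) - 3113815 = -2906291 - 3113815 = -6020106$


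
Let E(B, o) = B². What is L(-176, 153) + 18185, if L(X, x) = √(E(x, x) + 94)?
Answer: 18185 + √23503 ≈ 18338.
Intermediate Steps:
L(X, x) = √(94 + x²) (L(X, x) = √(x² + 94) = √(94 + x²))
L(-176, 153) + 18185 = √(94 + 153²) + 18185 = √(94 + 23409) + 18185 = √23503 + 18185 = 18185 + √23503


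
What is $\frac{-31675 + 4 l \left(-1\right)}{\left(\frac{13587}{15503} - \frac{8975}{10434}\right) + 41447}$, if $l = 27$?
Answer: $- \frac{138950381418}{181199972171} \approx -0.76683$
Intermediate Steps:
$\frac{-31675 + 4 l \left(-1\right)}{\left(\frac{13587}{15503} - \frac{8975}{10434}\right) + 41447} = \frac{-31675 + 4 \cdot 27 \left(-1\right)}{\left(\frac{13587}{15503} - \frac{8975}{10434}\right) + 41447} = \frac{-31675 + 108 \left(-1\right)}{\left(13587 \cdot \frac{1}{15503} - \frac{8975}{10434}\right) + 41447} = \frac{-31675 - 108}{\left(\frac{13587}{15503} - \frac{8975}{10434}\right) + 41447} = - \frac{31783}{\frac{71009}{4371846} + 41447} = - \frac{31783}{\frac{181199972171}{4371846}} = \left(-31783\right) \frac{4371846}{181199972171} = - \frac{138950381418}{181199972171}$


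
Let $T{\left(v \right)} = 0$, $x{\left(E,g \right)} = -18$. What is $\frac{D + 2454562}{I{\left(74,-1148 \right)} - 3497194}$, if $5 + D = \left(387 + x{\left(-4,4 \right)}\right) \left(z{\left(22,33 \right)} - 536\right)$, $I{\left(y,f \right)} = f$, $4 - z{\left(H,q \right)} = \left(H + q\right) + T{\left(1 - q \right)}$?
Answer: $- \frac{1118977}{1749171} \approx -0.63972$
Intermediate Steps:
$z{\left(H,q \right)} = 4 - H - q$ ($z{\left(H,q \right)} = 4 - \left(\left(H + q\right) + 0\right) = 4 - \left(H + q\right) = 4 - H - q$)
$D = -216608$ ($D = -5 + \left(387 - 18\right) \left(\left(4 - 22 - 33\right) - 536\right) = -5 + 369 \left(\left(4 - 22 - 33\right) - 536\right) = -5 + 369 \left(-51 - 536\right) = -5 + 369 \left(-587\right) = -5 - 216603 = -216608$)
$\frac{D + 2454562}{I{\left(74,-1148 \right)} - 3497194} = \frac{-216608 + 2454562}{-1148 - 3497194} = \frac{2237954}{-3498342} = 2237954 \left(- \frac{1}{3498342}\right) = - \frac{1118977}{1749171}$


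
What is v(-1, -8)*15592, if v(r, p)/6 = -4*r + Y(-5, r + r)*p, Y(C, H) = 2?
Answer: -1122624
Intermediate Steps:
v(r, p) = -24*r + 12*p (v(r, p) = 6*(-4*r + 2*p) = -24*r + 12*p)
v(-1, -8)*15592 = (-24*(-1) + 12*(-8))*15592 = (24 - 96)*15592 = -72*15592 = -1122624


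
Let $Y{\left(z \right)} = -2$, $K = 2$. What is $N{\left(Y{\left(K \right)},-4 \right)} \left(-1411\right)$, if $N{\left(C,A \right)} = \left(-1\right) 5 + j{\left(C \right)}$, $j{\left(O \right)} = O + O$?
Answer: $12699$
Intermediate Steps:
$j{\left(O \right)} = 2 O$
$N{\left(C,A \right)} = -5 + 2 C$ ($N{\left(C,A \right)} = \left(-1\right) 5 + 2 C = -5 + 2 C$)
$N{\left(Y{\left(K \right)},-4 \right)} \left(-1411\right) = \left(-5 + 2 \left(-2\right)\right) \left(-1411\right) = \left(-5 - 4\right) \left(-1411\right) = \left(-9\right) \left(-1411\right) = 12699$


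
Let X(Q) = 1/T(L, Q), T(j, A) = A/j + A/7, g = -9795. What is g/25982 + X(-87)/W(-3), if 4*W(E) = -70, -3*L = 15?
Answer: -878147/2260434 ≈ -0.38849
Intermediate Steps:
L = -5 (L = -1/3*15 = -5)
W(E) = -35/2 (W(E) = (1/4)*(-70) = -35/2)
T(j, A) = A/7 + A/j (T(j, A) = A/j + A*(1/7) = A/j + A/7 = A/7 + A/j)
X(Q) = -35/(2*Q) (X(Q) = 1/(Q/7 + Q/(-5)) = 1/(Q/7 + Q*(-1/5)) = 1/(Q/7 - Q/5) = 1/(-2*Q/35) = -35/(2*Q))
g/25982 + X(-87)/W(-3) = -9795/25982 + (-35/2/(-87))/(-35/2) = -9795*1/25982 - 35/2*(-1/87)*(-2/35) = -9795/25982 + (35/174)*(-2/35) = -9795/25982 - 1/87 = -878147/2260434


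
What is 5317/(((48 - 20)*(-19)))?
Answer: -5317/532 ≈ -9.9944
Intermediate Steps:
5317/(((48 - 20)*(-19))) = 5317/((28*(-19))) = 5317/(-532) = 5317*(-1/532) = -5317/532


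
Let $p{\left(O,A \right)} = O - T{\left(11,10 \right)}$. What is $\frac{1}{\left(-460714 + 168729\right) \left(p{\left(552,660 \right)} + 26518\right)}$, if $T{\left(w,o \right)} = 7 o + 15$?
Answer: $- \frac{1}{7879215225} \approx -1.2692 \cdot 10^{-10}$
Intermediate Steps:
$T{\left(w,o \right)} = 15 + 7 o$
$p{\left(O,A \right)} = -85 + O$ ($p{\left(O,A \right)} = O - \left(15 + 7 \cdot 10\right) = O - \left(15 + 70\right) = O - 85 = -85 + O$)
$\frac{1}{\left(-460714 + 168729\right) \left(p{\left(552,660 \right)} + 26518\right)} = \frac{1}{\left(-460714 + 168729\right) \left(\left(-85 + 552\right) + 26518\right)} = \frac{1}{\left(-291985\right) \left(467 + 26518\right)} = \frac{1}{\left(-291985\right) 26985} = \frac{1}{-7879215225} = - \frac{1}{7879215225}$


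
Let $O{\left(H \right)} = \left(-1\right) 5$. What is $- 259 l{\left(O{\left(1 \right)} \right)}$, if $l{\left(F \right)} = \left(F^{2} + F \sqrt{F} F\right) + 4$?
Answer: $-7511 - 6475 i \sqrt{5} \approx -7511.0 - 14479.0 i$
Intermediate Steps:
$O{\left(H \right)} = -5$
$l{\left(F \right)} = 4 + F^{2} + F^{\frac{5}{2}}$ ($l{\left(F \right)} = \left(F^{2} + F^{\frac{3}{2}} F\right) + 4 = \left(F^{2} + F^{\frac{5}{2}}\right) + 4 = 4 + F^{2} + F^{\frac{5}{2}}$)
$- 259 l{\left(O{\left(1 \right)} \right)} = - 259 \left(4 + \left(-5\right)^{2} + \left(-5\right)^{\frac{5}{2}}\right) = - 259 \left(4 + 25 + 25 i \sqrt{5}\right) = - 259 \left(29 + 25 i \sqrt{5}\right) = -7511 - 6475 i \sqrt{5}$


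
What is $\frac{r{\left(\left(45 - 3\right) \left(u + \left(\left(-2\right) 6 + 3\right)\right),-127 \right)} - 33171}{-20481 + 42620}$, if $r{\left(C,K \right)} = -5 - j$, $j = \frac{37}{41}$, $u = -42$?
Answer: $- \frac{1360253}{907699} \approx -1.4986$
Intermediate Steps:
$j = \frac{37}{41}$ ($j = 37 \cdot \frac{1}{41} = \frac{37}{41} \approx 0.90244$)
$r{\left(C,K \right)} = - \frac{242}{41}$ ($r{\left(C,K \right)} = -5 - \frac{37}{41} = - \frac{242}{41}$)
$\frac{r{\left(\left(45 - 3\right) \left(u + \left(\left(-2\right) 6 + 3\right)\right),-127 \right)} - 33171}{-20481 + 42620} = \frac{- \frac{242}{41} - 33171}{-20481 + 42620} = - \frac{1360253}{41 \cdot 22139} = \left(- \frac{1360253}{41}\right) \frac{1}{22139} = - \frac{1360253}{907699}$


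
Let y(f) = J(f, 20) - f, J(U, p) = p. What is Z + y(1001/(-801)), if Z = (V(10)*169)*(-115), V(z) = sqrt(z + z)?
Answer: 17021/801 - 38870*sqrt(5) ≈ -86895.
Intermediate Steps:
V(z) = sqrt(2)*sqrt(z) (V(z) = sqrt(2*z) = sqrt(2)*sqrt(z))
y(f) = 20 - f
Z = -38870*sqrt(5) (Z = ((sqrt(2)*sqrt(10))*169)*(-115) = ((2*sqrt(5))*169)*(-115) = (338*sqrt(5))*(-115) = -38870*sqrt(5) ≈ -86916.)
Z + y(1001/(-801)) = -38870*sqrt(5) + (20 - 1001/(-801)) = -38870*sqrt(5) + (20 - 1001*(-1)/801) = -38870*sqrt(5) + (20 - 1*(-1001/801)) = -38870*sqrt(5) + (20 + 1001/801) = -38870*sqrt(5) + 17021/801 = 17021/801 - 38870*sqrt(5)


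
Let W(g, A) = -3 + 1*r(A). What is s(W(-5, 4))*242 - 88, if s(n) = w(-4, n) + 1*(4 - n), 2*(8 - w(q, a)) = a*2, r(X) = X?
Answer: 2332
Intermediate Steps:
w(q, a) = 8 - a (w(q, a) = 8 - a*2/2 = 8 - a)
W(g, A) = -3 + A (W(g, A) = -3 + 1*A = -3 + A)
s(n) = 12 - 2*n (s(n) = (8 - n) + 1*(4 - n) = (8 - n) + (4 - n) = 12 - 2*n)
s(W(-5, 4))*242 - 88 = (12 - 2*(-3 + 4))*242 - 88 = (12 - 2*1)*242 - 88 = (12 - 2)*242 - 88 = 10*242 - 88 = 2420 - 88 = 2332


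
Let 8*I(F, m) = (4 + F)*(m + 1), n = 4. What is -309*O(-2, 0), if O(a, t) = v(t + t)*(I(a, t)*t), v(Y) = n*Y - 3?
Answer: 0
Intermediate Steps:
v(Y) = -3 + 4*Y (v(Y) = 4*Y - 3 = -3 + 4*Y)
I(F, m) = (1 + m)*(4 + F)/8 (I(F, m) = ((4 + F)*(m + 1))/8 = ((4 + F)*(1 + m))/8 = ((1 + m)*(4 + F))/8 = (1 + m)*(4 + F)/8)
O(a, t) = t*(-3 + 8*t)*(1/2 + t/2 + a/8 + a*t/8) (O(a, t) = (-3 + 4*(t + t))*((1/2 + t/2 + a/8 + a*t/8)*t) = (-3 + 4*(2*t))*(t*(1/2 + t/2 + a/8 + a*t/8)) = (-3 + 8*t)*(t*(1/2 + t/2 + a/8 + a*t/8)) = t*(-3 + 8*t)*(1/2 + t/2 + a/8 + a*t/8))
-309*O(-2, 0) = -309*0*(-3 + 8*0)*(4 - 2 + 4*0 - 2*0)/8 = -309*0*(-3 + 0)*(4 - 2 + 0 + 0)/8 = -309*0*(-3)*2/8 = -309*0 = 0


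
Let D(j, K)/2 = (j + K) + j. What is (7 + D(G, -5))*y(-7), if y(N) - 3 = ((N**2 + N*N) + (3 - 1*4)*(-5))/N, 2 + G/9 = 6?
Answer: -11562/7 ≈ -1651.7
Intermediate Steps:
G = 36 (G = -18 + 9*6 = -18 + 54 = 36)
D(j, K) = 2*K + 4*j (D(j, K) = 2*((j + K) + j) = 2*((K + j) + j) = 2*(K + 2*j) = 2*K + 4*j)
y(N) = 3 + (5 + 2*N**2)/N (y(N) = 3 + ((N**2 + N*N) + (3 - 1*4)*(-5))/N = 3 + ((N**2 + N**2) + (3 - 4)*(-5))/N = 3 + (2*N**2 - 1*(-5))/N = 3 + (2*N**2 + 5)/N = 3 + (5 + 2*N**2)/N)
(7 + D(G, -5))*y(-7) = (7 + (2*(-5) + 4*36))*(3 + 2*(-7) + 5/(-7)) = (7 + (-10 + 144))*(3 - 14 + 5*(-1/7)) = (7 + 134)*(3 - 14 - 5/7) = 141*(-82/7) = -11562/7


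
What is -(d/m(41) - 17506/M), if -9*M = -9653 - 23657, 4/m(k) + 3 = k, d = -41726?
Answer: 6602070812/16655 ≈ 3.9640e+5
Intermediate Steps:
m(k) = 4/(-3 + k)
M = 33310/9 (M = -(-9653 - 23657)/9 = -⅑*(-33310) = 33310/9 ≈ 3701.1)
-(d/m(41) - 17506/M) = -(-41726/(4/(-3 + 41)) - 17506/33310/9) = -(-41726/(4/38) - 17506*9/33310) = -(-41726/(4*(1/38)) - 78777/16655) = -(-41726/2/19 - 78777/16655) = -(-41726*19/2 - 78777/16655) = -(-396397 - 78777/16655) = -1*(-6602070812/16655) = 6602070812/16655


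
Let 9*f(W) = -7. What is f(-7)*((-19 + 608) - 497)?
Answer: -644/9 ≈ -71.556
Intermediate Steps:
f(W) = -7/9 (f(W) = (⅑)*(-7) = -7/9)
f(-7)*((-19 + 608) - 497) = -7*((-19 + 608) - 497)/9 = -7*(589 - 497)/9 = -7/9*92 = -644/9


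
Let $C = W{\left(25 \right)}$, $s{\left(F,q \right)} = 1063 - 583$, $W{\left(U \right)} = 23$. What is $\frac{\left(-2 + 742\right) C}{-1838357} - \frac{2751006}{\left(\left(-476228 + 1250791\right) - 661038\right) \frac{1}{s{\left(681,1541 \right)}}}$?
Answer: $- \frac{485504175604732}{41739895685} \approx -11632.0$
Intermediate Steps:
$s{\left(F,q \right)} = 480$ ($s{\left(F,q \right)} = 1063 - 583 = 480$)
$C = 23$
$\frac{\left(-2 + 742\right) C}{-1838357} - \frac{2751006}{\left(\left(-476228 + 1250791\right) - 661038\right) \frac{1}{s{\left(681,1541 \right)}}} = \frac{\left(-2 + 742\right) 23}{-1838357} - \frac{2751006}{\left(\left(-476228 + 1250791\right) - 661038\right) \frac{1}{480}} = 740 \cdot 23 \left(- \frac{1}{1838357}\right) - \frac{2751006}{\left(774563 - 661038\right) \frac{1}{480}} = 17020 \left(- \frac{1}{1838357}\right) - \frac{2751006}{113525 \cdot \frac{1}{480}} = - \frac{17020}{1838357} - \frac{2751006}{\frac{22705}{96}} = - \frac{17020}{1838357} - \frac{264096576}{22705} = - \frac{485504175604732}{41739895685}$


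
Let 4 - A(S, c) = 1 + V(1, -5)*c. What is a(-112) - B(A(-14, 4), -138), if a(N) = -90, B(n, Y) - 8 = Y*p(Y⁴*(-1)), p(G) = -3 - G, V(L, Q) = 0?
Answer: 50049002656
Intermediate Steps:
A(S, c) = 3 (A(S, c) = 4 - (1 + 0*c) = 4 - (1 + 0) = 4 - 1*1 = 4 - 1 = 3)
B(n, Y) = 8 + Y*(-3 + Y⁴) (B(n, Y) = 8 + Y*(-3 - Y⁴*(-1)) = 8 + Y*(-3 - (-1)*Y⁴) = 8 + Y*(-3 + Y⁴))
a(-112) - B(A(-14, 4), -138) = -90 - (8 - 138*(-3 + (-138)⁴)) = -90 - (8 - 138*(-3 + 362673936)) = -90 - (8 - 138*362673933) = -90 - (8 - 50049002754) = -90 - 1*(-50049002746) = -90 + 50049002746 = 50049002656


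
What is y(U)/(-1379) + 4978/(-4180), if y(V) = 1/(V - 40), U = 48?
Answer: -722651/606760 ≈ -1.1910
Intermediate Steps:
y(V) = 1/(-40 + V)
y(U)/(-1379) + 4978/(-4180) = 1/((-40 + 48)*(-1379)) + 4978/(-4180) = -1/1379/8 + 4978*(-1/4180) = (⅛)*(-1/1379) - 131/110 = -1/11032 - 131/110 = -722651/606760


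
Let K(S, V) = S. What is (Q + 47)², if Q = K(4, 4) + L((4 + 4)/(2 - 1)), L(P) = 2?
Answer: 2809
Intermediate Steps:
Q = 6 (Q = 4 + 2 = 6)
(Q + 47)² = (6 + 47)² = 53² = 2809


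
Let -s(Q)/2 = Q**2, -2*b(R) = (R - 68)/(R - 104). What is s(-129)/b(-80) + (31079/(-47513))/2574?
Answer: 374471040780205/4525043094 ≈ 82755.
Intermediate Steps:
b(R) = -(-68 + R)/(2*(-104 + R)) (b(R) = -(R - 68)/(2*(R - 104)) = -(-68 + R)/(2*(-104 + R)))
s(Q) = -2*Q**2
s(-129)/b(-80) + (31079/(-47513))/2574 = (-2*(-129)**2)/(((68 - 1*(-80))/(2*(-104 - 80)))) + (31079/(-47513))/2574 = (-2*16641)/(((1/2)*(68 + 80)/(-184))) + (31079*(-1/47513))*(1/2574) = -33282/((1/2)*(-1/184)*148) - 31079/47513*1/2574 = -33282/(-37/92) - 31079/122298462 = -33282*(-92/37) - 31079/122298462 = 3061944/37 - 31079/122298462 = 374471040780205/4525043094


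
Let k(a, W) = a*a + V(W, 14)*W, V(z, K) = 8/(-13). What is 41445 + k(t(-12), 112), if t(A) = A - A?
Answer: 537889/13 ≈ 41376.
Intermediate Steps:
V(z, K) = -8/13 (V(z, K) = 8*(-1/13) = -8/13)
t(A) = 0
k(a, W) = a² - 8*W/13 (k(a, W) = a*a - 8*W/13 = a² - 8*W/13)
41445 + k(t(-12), 112) = 41445 + (0² - 8/13*112) = 41445 + (0 - 896/13) = 41445 - 896/13 = 537889/13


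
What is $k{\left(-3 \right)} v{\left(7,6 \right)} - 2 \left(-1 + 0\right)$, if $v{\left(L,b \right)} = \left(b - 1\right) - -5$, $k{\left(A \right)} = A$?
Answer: $-28$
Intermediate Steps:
$v{\left(L,b \right)} = 4 + b$ ($v{\left(L,b \right)} = \left(-1 + b\right) + 5 = 4 + b$)
$k{\left(-3 \right)} v{\left(7,6 \right)} - 2 \left(-1 + 0\right) = - 3 \left(4 + 6\right) - 2 \left(-1 + 0\right) = \left(-3\right) 10 - -2 = -30 + 2 = -28$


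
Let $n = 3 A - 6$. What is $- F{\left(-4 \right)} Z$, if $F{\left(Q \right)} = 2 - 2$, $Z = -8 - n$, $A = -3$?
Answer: $0$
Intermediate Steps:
$n = -15$ ($n = 3 \left(-3\right) - 6 = -9 - 6 = -15$)
$Z = 7$ ($Z = -8 - -15 = -8 + 15 = 7$)
$F{\left(Q \right)} = 0$ ($F{\left(Q \right)} = 2 - 2 = 0$)
$- F{\left(-4 \right)} Z = \left(-1\right) 0 \cdot 7 = 0 \cdot 7 = 0$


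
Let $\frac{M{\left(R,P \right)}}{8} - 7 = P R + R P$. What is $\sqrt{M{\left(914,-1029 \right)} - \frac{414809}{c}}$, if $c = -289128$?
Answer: $\frac{i \sqrt{314485197411387702}}{144564} \approx 3879.2 i$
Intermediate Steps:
$M{\left(R,P \right)} = 56 + 16 P R$ ($M{\left(R,P \right)} = 56 + 8 \left(P R + R P\right) = 56 + 8 \left(P R + P R\right) = 56 + 8 \cdot 2 P R = 56 + 16 P R$)
$\sqrt{M{\left(914,-1029 \right)} - \frac{414809}{c}} = \sqrt{\left(56 + 16 \left(-1029\right) 914\right) - \frac{414809}{-289128}} = \sqrt{\left(56 - 15048096\right) - - \frac{414809}{289128}} = \sqrt{-15048040 + \frac{414809}{289128}} = \sqrt{- \frac{4350809294311}{289128}} = \frac{i \sqrt{314485197411387702}}{144564}$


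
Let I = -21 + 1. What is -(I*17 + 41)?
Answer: 299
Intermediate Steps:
I = -20
-(I*17 + 41) = -(-20*17 + 41) = -(-340 + 41) = -1*(-299) = 299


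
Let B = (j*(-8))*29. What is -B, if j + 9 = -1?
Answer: -2320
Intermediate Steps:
j = -10 (j = -9 - 1 = -10)
B = 2320 (B = -10*(-8)*29 = 80*29 = 2320)
-B = -1*2320 = -2320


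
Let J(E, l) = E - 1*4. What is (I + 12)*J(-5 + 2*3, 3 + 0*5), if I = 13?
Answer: -75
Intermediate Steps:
J(E, l) = -4 + E (J(E, l) = E - 4 = -4 + E)
(I + 12)*J(-5 + 2*3, 3 + 0*5) = (13 + 12)*(-4 + (-5 + 2*3)) = 25*(-4 + (-5 + 6)) = 25*(-4 + 1) = 25*(-3) = -75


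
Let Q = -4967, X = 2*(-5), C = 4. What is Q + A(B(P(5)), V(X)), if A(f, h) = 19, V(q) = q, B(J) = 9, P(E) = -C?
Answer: -4948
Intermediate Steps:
X = -10
P(E) = -4 (P(E) = -1*4 = -4)
Q + A(B(P(5)), V(X)) = -4967 + 19 = -4948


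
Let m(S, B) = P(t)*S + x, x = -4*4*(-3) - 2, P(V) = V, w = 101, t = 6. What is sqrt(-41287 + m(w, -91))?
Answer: 3*I*sqrt(4515) ≈ 201.58*I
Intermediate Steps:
x = 46 (x = -16*(-3) - 2 = 48 - 2 = 46)
m(S, B) = 46 + 6*S (m(S, B) = 6*S + 46 = 46 + 6*S)
sqrt(-41287 + m(w, -91)) = sqrt(-41287 + (46 + 6*101)) = sqrt(-41287 + (46 + 606)) = sqrt(-41287 + 652) = sqrt(-40635) = 3*I*sqrt(4515)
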